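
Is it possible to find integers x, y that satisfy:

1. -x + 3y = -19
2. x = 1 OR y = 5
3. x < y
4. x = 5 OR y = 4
No

A contradictory subset is {-x + 3y = -19, x = 1 OR y = 5, x < y}. No integer assignment can satisfy these jointly:

  - -x + 3y = -19: is a linear equation tying the variables together
  - x = 1 OR y = 5: forces a choice: either x = 1 or y = 5
  - x < y: bounds one variable relative to another variable

Split on the disjunction (x = 1 OR y = 5):
  • If x = 1: the equation forces y = -6, giving (x, y) = (1, -6), which violates y > x.
  • If y = 5: the equation forces x = 34, giving (y, x) = (5, 34), which violates y > x.
Both branches are infeasible, so the system has no integer solution.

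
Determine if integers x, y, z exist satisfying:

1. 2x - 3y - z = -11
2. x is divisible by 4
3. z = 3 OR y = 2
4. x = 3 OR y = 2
Yes

Take x = -4, y = 2, z = -3. Substituting into each constraint:
  (1) 2(-4) - 3(2) + 3 = -11 ✓
  (2) -4 = 4 × -1, remainder 0 ✓
  (3) y = 2, target 2 ✓ (second branch holds)
  (4) y = 2, target 2 ✓ (second branch holds)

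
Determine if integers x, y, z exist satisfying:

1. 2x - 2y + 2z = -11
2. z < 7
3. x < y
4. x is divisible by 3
No

Even the single constraint (2x - 2y + 2z = -11) is infeasible over the integers.

  - 2x - 2y + 2z = -11: every term on the left is divisible by 2, so the LHS ≡ 0 (mod 2), but the RHS -11 is not — no integer solution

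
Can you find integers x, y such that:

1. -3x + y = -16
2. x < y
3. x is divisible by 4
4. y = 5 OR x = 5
No

A contradictory subset is {-3x + y = -16, x < y, y = 5 OR x = 5}. No integer assignment can satisfy these jointly:

  - -3x + y = -16: is a linear equation tying the variables together
  - x < y: bounds one variable relative to another variable
  - y = 5 OR x = 5: forces a choice: either y = 5 or x = 5

Split on the disjunction (y = 5 OR x = 5):
  • If y = 5: the equation forces x = 7, giving (y, x) = (5, 7), which violates y > x.
  • If x = 5: the equation forces y = -1, giving (x, y) = (5, -1), which violates y > x.
Both branches are infeasible, so the system has no integer solution.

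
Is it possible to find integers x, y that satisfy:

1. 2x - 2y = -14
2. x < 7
Yes

Take x = 0, y = 7. Substituting into each constraint:
  (1) 2(0) - 2(7) = -14 ✓
  (2) 0 < 7 ✓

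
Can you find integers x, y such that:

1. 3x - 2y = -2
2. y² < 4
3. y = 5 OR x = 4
No

The full constraint system is jointly infeasible over the integers. Each constraint and what it forces:

  - 3x - 2y = -2: is a linear equation tying the variables together
  - y² < 4: restricts y to |y| ≤ 1
  - y = 5 OR x = 4: forces a choice: either y = 5 or x = 4

Split on the disjunction (y = 5 OR x = 4):
  • If y = 5: this contradicts y² < 4, which requires |y| ≤ 1.
  • If x = 4: the equation forces y = 7, but y² < 4 requires |y| ≤ 1.
Both branches are infeasible, so the system has no integer solution.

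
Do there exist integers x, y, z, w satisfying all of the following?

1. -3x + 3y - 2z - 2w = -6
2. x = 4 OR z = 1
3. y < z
Yes

Take x = 0, y = 0, z = 1, w = 2. Substituting into each constraint:
  (1) -3(0) + 3(0) - 2(1) - 2(2) = -6 ✓
  (2) z = 1, target 1 ✓ (second branch holds)
  (3) 0 < 1 ✓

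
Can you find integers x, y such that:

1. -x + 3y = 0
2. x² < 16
Yes

Take x = 0, y = 0. Substituting into each constraint:
  (1) 0 + 3(0) = 0 ✓
  (2) x² = (0)² = 0, and 0 < 16 ✓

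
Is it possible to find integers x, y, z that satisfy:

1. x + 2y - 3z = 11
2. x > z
Yes

Take x = 1, y = 5, z = 0. Substituting into each constraint:
  (1) 1 + 2(5) - 3(0) = 11 ✓
  (2) 1 > 0 ✓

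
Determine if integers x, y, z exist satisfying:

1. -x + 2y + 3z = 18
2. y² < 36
Yes

Take x = -18, y = 0, z = 0. Substituting into each constraint:
  (1) 18 + 2(0) + 3(0) = 18 ✓
  (2) y² = (0)² = 0, and 0 < 36 ✓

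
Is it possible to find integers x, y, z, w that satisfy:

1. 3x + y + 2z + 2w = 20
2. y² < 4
Yes

Take x = 0, y = 0, z = 10, w = 0. Substituting into each constraint:
  (1) 3(0) + 0 + 2(10) + 2(0) = 20 ✓
  (2) y² = (0)² = 0, and 0 < 4 ✓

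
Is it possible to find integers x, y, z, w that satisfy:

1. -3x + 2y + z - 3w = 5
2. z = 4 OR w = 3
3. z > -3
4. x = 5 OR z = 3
Yes

Take x = 1, y = 7, z = 3, w = 3. Substituting into each constraint:
  (1) -3(1) + 2(7) + 3 - 3(3) = 5 ✓
  (2) w = 3, target 3 ✓ (second branch holds)
  (3) 3 > -3 ✓
  (4) z = 3, target 3 ✓ (second branch holds)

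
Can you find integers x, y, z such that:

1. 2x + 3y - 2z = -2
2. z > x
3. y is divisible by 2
Yes

Take x = -1, y = 0, z = 0. Substituting into each constraint:
  (1) 2(-1) + 3(0) - 2(0) = -2 ✓
  (2) 0 > -1 ✓
  (3) 0 = 2 × 0, remainder 0 ✓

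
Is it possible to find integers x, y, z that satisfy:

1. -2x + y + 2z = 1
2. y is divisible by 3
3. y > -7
Yes

Take x = -1, y = -3, z = 1. Substituting into each constraint:
  (1) -2(-1) + (-3) + 2(1) = 1 ✓
  (2) -3 = 3 × -1, remainder 0 ✓
  (3) -3 > -7 ✓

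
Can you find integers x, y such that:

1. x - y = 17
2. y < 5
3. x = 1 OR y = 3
Yes

Take x = 1, y = -16. Substituting into each constraint:
  (1) 1 + 16 = 17 ✓
  (2) -16 < 5 ✓
  (3) x = 1, target 1 ✓ (first branch holds)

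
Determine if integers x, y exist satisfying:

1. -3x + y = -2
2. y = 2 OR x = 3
Yes

Take x = 3, y = 7. Substituting into each constraint:
  (1) -3(3) + 7 = -2 ✓
  (2) x = 3, target 3 ✓ (second branch holds)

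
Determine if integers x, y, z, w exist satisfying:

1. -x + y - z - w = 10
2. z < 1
Yes

Take x = 0, y = 10, z = 0, w = 0. Substituting into each constraint:
  (1) 0 + 10 + 0 + 0 = 10 ✓
  (2) 0 < 1 ✓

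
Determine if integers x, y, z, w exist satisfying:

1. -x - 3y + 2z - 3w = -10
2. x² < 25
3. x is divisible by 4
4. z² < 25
Yes

Take x = 0, y = 0, z = -2, w = 2. Substituting into each constraint:
  (1) 0 - 3(0) + 2(-2) - 3(2) = -10 ✓
  (2) x² = (0)² = 0, and 0 < 25 ✓
  (3) 0 = 4 × 0, remainder 0 ✓
  (4) z² = (-2)² = 4, and 4 < 25 ✓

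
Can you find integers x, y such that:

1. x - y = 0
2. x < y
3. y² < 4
No

A contradictory subset is {x - y = 0, x < y}. No integer assignment can satisfy these jointly:

  - x - y = 0: is a linear equation tying the variables together
  - x < y: bounds one variable relative to another variable

From the equation, x − y = 0, i.e. y − x = 0; but y > x requires y − x ≥ 1. Contradiction.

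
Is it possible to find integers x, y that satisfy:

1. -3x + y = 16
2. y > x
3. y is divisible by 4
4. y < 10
Yes

Take x = -4, y = 4. Substituting into each constraint:
  (1) -3(-4) + 4 = 16 ✓
  (2) 4 > -4 ✓
  (3) 4 = 4 × 1, remainder 0 ✓
  (4) 4 < 10 ✓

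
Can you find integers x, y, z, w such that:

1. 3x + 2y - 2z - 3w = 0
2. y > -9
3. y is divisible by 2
Yes

Take x = 0, y = 0, z = 0, w = 0. Substituting into each constraint:
  (1) 3(0) + 2(0) - 2(0) - 3(0) = 0 ✓
  (2) 0 > -9 ✓
  (3) 0 = 2 × 0, remainder 0 ✓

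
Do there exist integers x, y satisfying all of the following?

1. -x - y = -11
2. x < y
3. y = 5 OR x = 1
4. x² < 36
Yes

Take x = 1, y = 10. Substituting into each constraint:
  (1) (-1) + (-10) = -11 ✓
  (2) 1 < 10 ✓
  (3) x = 1, target 1 ✓ (second branch holds)
  (4) x² = (1)² = 1, and 1 < 36 ✓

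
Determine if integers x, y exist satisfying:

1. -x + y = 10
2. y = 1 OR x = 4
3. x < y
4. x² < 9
No

A contradictory subset is {-x + y = 10, y = 1 OR x = 4, x² < 9}. No integer assignment can satisfy these jointly:

  - -x + y = 10: is a linear equation tying the variables together
  - y = 1 OR x = 4: forces a choice: either y = 1 or x = 4
  - x² < 9: restricts x to |x| ≤ 2

Split on the disjunction (y = 1 OR x = 4):
  • If y = 1: the equation forces x = -9, but x² < 9 requires |x| ≤ 2.
  • If x = 4: this contradicts x² < 9, which requires |x| ≤ 2.
Both branches are infeasible, so the system has no integer solution.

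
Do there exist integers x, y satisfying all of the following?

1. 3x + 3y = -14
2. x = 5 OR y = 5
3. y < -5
No

Even the single constraint (3x + 3y = -14) is infeasible over the integers.

  - 3x + 3y = -14: every term on the left is divisible by 3, so the LHS ≡ 0 (mod 3), but the RHS -14 is not — no integer solution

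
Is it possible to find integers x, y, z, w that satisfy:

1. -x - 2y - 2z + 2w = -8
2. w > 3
Yes

Take x = 0, y = 8, z = 0, w = 4. Substituting into each constraint:
  (1) 0 - 2(8) - 2(0) + 2(4) = -8 ✓
  (2) 4 > 3 ✓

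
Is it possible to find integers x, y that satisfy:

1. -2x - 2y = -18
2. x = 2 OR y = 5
Yes

Take x = 4, y = 5. Substituting into each constraint:
  (1) -2(4) - 2(5) = -18 ✓
  (2) y = 5, target 5 ✓ (second branch holds)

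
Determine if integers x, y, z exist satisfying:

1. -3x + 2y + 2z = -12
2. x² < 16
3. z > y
Yes

Take x = 0, y = -4, z = -2. Substituting into each constraint:
  (1) -3(0) + 2(-4) + 2(-2) = -12 ✓
  (2) x² = (0)² = 0, and 0 < 16 ✓
  (3) -2 > -4 ✓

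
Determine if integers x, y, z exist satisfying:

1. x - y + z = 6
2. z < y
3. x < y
Yes

Take x = 7, y = 8, z = 7. Substituting into each constraint:
  (1) 7 + (-8) + 7 = 6 ✓
  (2) 7 < 8 ✓
  (3) 7 < 8 ✓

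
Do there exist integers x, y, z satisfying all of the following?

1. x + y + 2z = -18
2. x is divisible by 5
Yes

Take x = 0, y = -18, z = 0. Substituting into each constraint:
  (1) 0 + (-18) + 2(0) = -18 ✓
  (2) 0 = 5 × 0, remainder 0 ✓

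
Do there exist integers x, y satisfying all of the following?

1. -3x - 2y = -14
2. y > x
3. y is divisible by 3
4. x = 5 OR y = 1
No

A contradictory subset is {-3x - 2y = -14, y > x, x = 5 OR y = 1}. No integer assignment can satisfy these jointly:

  - -3x - 2y = -14: is a linear equation tying the variables together
  - y > x: bounds one variable relative to another variable
  - x = 5 OR y = 1: forces a choice: either x = 5 or y = 1

Split on the disjunction (x = 5 OR y = 1):
  • If x = 5: with x = 5, every remaining term of the linear equation is divisible by 2, so the left side is ≡ 0 (mod 2); but the right side 1 ≡ 1 (mod 2). No integers can satisfy it.
  • If y = 1: the equation forces x = 4, giving (y, x) = (1, 4), which violates y > x.
Both branches are infeasible, so the system has no integer solution.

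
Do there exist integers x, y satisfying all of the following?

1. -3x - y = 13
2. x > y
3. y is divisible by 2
Yes

Take x = -3, y = -4. Substituting into each constraint:
  (1) -3(-3) + 4 = 13 ✓
  (2) -3 > -4 ✓
  (3) -4 = 2 × -2, remainder 0 ✓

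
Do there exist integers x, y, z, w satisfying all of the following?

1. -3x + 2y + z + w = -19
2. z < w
Yes

Take x = 6, y = 0, z = -1, w = 0. Substituting into each constraint:
  (1) -3(6) + 2(0) + (-1) + 0 = -19 ✓
  (2) -1 < 0 ✓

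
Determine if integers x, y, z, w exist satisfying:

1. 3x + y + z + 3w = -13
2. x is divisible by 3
Yes

Take x = 0, y = 0, z = 2, w = -5. Substituting into each constraint:
  (1) 3(0) + 0 + 2 + 3(-5) = -13 ✓
  (2) 0 = 3 × 0, remainder 0 ✓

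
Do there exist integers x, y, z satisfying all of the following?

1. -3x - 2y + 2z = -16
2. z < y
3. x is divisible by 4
Yes

Take x = 0, y = 0, z = -8. Substituting into each constraint:
  (1) -3(0) - 2(0) + 2(-8) = -16 ✓
  (2) -8 < 0 ✓
  (3) 0 = 4 × 0, remainder 0 ✓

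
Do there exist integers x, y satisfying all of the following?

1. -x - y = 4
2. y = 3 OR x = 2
Yes

Take x = -7, y = 3. Substituting into each constraint:
  (1) 7 + (-3) = 4 ✓
  (2) y = 3, target 3 ✓ (first branch holds)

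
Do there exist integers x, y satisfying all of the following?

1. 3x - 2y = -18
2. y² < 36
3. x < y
Yes

Take x = -6, y = 0. Substituting into each constraint:
  (1) 3(-6) - 2(0) = -18 ✓
  (2) y² = (0)² = 0, and 0 < 36 ✓
  (3) -6 < 0 ✓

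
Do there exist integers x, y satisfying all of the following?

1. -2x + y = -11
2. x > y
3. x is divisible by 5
Yes

Take x = 0, y = -11. Substituting into each constraint:
  (1) -2(0) + (-11) = -11 ✓
  (2) 0 > -11 ✓
  (3) 0 = 5 × 0, remainder 0 ✓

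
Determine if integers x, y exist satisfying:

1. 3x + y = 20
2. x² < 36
Yes

Take x = 0, y = 20. Substituting into each constraint:
  (1) 3(0) + 20 = 20 ✓
  (2) x² = (0)² = 0, and 0 < 36 ✓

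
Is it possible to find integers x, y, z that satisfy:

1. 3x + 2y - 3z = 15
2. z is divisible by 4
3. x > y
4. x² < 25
Yes

Take x = 1, y = -12, z = -12. Substituting into each constraint:
  (1) 3(1) + 2(-12) - 3(-12) = 15 ✓
  (2) -12 = 4 × -3, remainder 0 ✓
  (3) 1 > -12 ✓
  (4) x² = (1)² = 1, and 1 < 25 ✓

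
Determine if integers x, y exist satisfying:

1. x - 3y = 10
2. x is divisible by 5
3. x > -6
Yes

Take x = -5, y = -5. Substituting into each constraint:
  (1) (-5) - 3(-5) = 10 ✓
  (2) -5 = 5 × -1, remainder 0 ✓
  (3) -5 > -6 ✓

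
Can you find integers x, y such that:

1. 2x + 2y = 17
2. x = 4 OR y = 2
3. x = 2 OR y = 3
No

Even the single constraint (2x + 2y = 17) is infeasible over the integers.

  - 2x + 2y = 17: every term on the left is divisible by 2, so the LHS ≡ 0 (mod 2), but the RHS 17 is not — no integer solution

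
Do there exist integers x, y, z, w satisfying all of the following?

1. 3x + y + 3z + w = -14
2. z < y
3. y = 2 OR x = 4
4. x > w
Yes

Take x = 4, y = 1, z = 0, w = -27. Substituting into each constraint:
  (1) 3(4) + 1 + 3(0) + (-27) = -14 ✓
  (2) 0 < 1 ✓
  (3) x = 4, target 4 ✓ (second branch holds)
  (4) 4 > -27 ✓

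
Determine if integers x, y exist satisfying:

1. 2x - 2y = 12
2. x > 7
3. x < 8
No

A contradictory subset is {x > 7, x < 8}. No integer assignment can satisfy these jointly:

  - x > 7: bounds one variable relative to a constant
  - x < 8: bounds one variable relative to a constant

Direct contradiction: the bounds on x require x ≥ 8 and x ≤ 7 simultaneously, which is empty.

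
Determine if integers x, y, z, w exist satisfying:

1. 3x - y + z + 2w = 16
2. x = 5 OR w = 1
Yes

Take x = 0, y = -14, z = 0, w = 1. Substituting into each constraint:
  (1) 3(0) + 14 + 0 + 2(1) = 16 ✓
  (2) w = 1, target 1 ✓ (second branch holds)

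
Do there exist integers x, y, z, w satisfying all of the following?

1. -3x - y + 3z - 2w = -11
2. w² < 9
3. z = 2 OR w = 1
Yes

Take x = 0, y = 0, z = -3, w = 1. Substituting into each constraint:
  (1) -3(0) + 0 + 3(-3) - 2(1) = -11 ✓
  (2) w² = (1)² = 1, and 1 < 9 ✓
  (3) w = 1, target 1 ✓ (second branch holds)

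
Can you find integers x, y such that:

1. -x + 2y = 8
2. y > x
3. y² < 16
Yes

Take x = -8, y = 0. Substituting into each constraint:
  (1) 8 + 2(0) = 8 ✓
  (2) 0 > -8 ✓
  (3) y² = (0)² = 0, and 0 < 16 ✓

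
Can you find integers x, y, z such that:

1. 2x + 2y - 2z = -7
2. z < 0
No

Even the single constraint (2x + 2y - 2z = -7) is infeasible over the integers.

  - 2x + 2y - 2z = -7: every term on the left is divisible by 2, so the LHS ≡ 0 (mod 2), but the RHS -7 is not — no integer solution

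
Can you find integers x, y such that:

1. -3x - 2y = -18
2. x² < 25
Yes

Take x = 0, y = 9. Substituting into each constraint:
  (1) -3(0) - 2(9) = -18 ✓
  (2) x² = (0)² = 0, and 0 < 25 ✓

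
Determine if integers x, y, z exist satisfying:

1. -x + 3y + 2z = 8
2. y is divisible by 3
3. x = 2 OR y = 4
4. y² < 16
Yes

Take x = 2, y = 0, z = 5. Substituting into each constraint:
  (1) (-2) + 3(0) + 2(5) = 8 ✓
  (2) 0 = 3 × 0, remainder 0 ✓
  (3) x = 2, target 2 ✓ (first branch holds)
  (4) y² = (0)² = 0, and 0 < 16 ✓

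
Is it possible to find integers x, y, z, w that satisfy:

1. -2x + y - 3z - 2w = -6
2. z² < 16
Yes

Take x = 3, y = 0, z = 0, w = 0. Substituting into each constraint:
  (1) -2(3) + 0 - 3(0) - 2(0) = -6 ✓
  (2) z² = (0)² = 0, and 0 < 16 ✓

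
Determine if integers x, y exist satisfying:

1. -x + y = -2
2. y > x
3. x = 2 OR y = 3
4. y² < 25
No

A contradictory subset is {-x + y = -2, y > x}. No integer assignment can satisfy these jointly:

  - -x + y = -2: is a linear equation tying the variables together
  - y > x: bounds one variable relative to another variable

From the equation, x − y = 2, i.e. y − x = -2; but y > x requires y − x ≥ 1. Contradiction.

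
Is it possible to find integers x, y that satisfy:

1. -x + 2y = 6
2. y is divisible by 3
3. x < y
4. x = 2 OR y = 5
No

The full constraint system is jointly infeasible over the integers. Each constraint and what it forces:

  - -x + 2y = 6: is a linear equation tying the variables together
  - y is divisible by 3: restricts y to multiples of 3
  - x < y: bounds one variable relative to another variable
  - x = 2 OR y = 5: forces a choice: either x = 2 or y = 5

Split on the disjunction (x = 2 OR y = 5):
  • If x = 2: with x = 2, writing y = 3y', every remaining term of the linear equation is divisible by 6, so the left side is ≡ 0 (mod 6); but the right side 8 ≡ 2 (mod 6). No integers can satisfy it.
  • If y = 5: this contradicts the divisibility constraint — 5 is not a multiple of 3.
Both branches are infeasible, so the system has no integer solution.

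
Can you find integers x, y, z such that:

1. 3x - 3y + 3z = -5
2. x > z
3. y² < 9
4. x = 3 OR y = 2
No

Even the single constraint (3x - 3y + 3z = -5) is infeasible over the integers.

  - 3x - 3y + 3z = -5: every term on the left is divisible by 3, so the LHS ≡ 0 (mod 3), but the RHS -5 is not — no integer solution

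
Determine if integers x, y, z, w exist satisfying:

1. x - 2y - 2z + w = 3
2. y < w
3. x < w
Yes

Take x = -1, y = -1, z = -1, w = 0. Substituting into each constraint:
  (1) (-1) - 2(-1) - 2(-1) + 0 = 3 ✓
  (2) -1 < 0 ✓
  (3) -1 < 0 ✓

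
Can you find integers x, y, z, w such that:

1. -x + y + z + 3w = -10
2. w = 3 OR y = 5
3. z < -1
Yes

Take x = 0, y = 5, z = -15, w = 0. Substituting into each constraint:
  (1) 0 + 5 + (-15) + 3(0) = -10 ✓
  (2) y = 5, target 5 ✓ (second branch holds)
  (3) -15 < -1 ✓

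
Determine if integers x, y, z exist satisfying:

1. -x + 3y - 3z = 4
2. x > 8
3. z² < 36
Yes

Take x = 11, y = 5, z = 0. Substituting into each constraint:
  (1) (-11) + 3(5) - 3(0) = 4 ✓
  (2) 11 > 8 ✓
  (3) z² = (0)² = 0, and 0 < 36 ✓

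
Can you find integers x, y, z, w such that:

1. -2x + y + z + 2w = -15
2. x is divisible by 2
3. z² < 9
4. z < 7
Yes

Take x = 0, y = 1, z = 0, w = -8. Substituting into each constraint:
  (1) -2(0) + 1 + 0 + 2(-8) = -15 ✓
  (2) 0 = 2 × 0, remainder 0 ✓
  (3) z² = (0)² = 0, and 0 < 9 ✓
  (4) 0 < 7 ✓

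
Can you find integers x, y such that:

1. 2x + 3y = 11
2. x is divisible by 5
Yes

Take x = -5, y = 7. Substituting into each constraint:
  (1) 2(-5) + 3(7) = 11 ✓
  (2) -5 = 5 × -1, remainder 0 ✓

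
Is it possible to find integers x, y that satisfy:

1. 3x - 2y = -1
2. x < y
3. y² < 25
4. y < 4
Yes

Take x = 1, y = 2. Substituting into each constraint:
  (1) 3(1) - 2(2) = -1 ✓
  (2) 1 < 2 ✓
  (3) y² = (2)² = 4, and 4 < 25 ✓
  (4) 2 < 4 ✓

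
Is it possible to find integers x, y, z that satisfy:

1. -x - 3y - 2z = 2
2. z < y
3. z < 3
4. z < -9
Yes

Take x = 18, y = 0, z = -10. Substituting into each constraint:
  (1) (-18) - 3(0) - 2(-10) = 2 ✓
  (2) -10 < 0 ✓
  (3) -10 < 3 ✓
  (4) -10 < -9 ✓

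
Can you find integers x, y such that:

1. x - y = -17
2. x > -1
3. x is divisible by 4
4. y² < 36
No

A contradictory subset is {x - y = -17, x > -1, y² < 36}. No integer assignment can satisfy these jointly:

  - x - y = -17: is a linear equation tying the variables together
  - x > -1: bounds one variable relative to a constant
  - y² < 36: restricts y to |y| ≤ 5

Range argument: with x ∈ [0, ∞], y ∈ [-5, 5], the left side of the equation is at least -5, but the right side is -17 < -5. No integer solution exists.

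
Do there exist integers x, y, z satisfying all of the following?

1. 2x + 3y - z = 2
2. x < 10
Yes

Take x = 0, y = 0, z = -2. Substituting into each constraint:
  (1) 2(0) + 3(0) + 2 = 2 ✓
  (2) 0 < 10 ✓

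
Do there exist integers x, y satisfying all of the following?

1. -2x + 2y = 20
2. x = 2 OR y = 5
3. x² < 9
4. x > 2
No

A contradictory subset is {-2x + 2y = 20, x = 2 OR y = 5, x > 2}. No integer assignment can satisfy these jointly:

  - -2x + 2y = 20: is a linear equation tying the variables together
  - x = 2 OR y = 5: forces a choice: either x = 2 or y = 5
  - x > 2: bounds one variable relative to a constant

Split on the disjunction (x = 2 OR y = 5):
  • If x = 2: this contradicts the bound x ≥ 3.
  • If y = 5: the equation forces x = -5, which contradicts the bound x ≥ 3.
Both branches are infeasible, so the system has no integer solution.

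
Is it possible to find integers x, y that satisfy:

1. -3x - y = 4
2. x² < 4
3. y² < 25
Yes

Take x = -1, y = -1. Substituting into each constraint:
  (1) -3(-1) + 1 = 4 ✓
  (2) x² = (-1)² = 1, and 1 < 4 ✓
  (3) y² = (-1)² = 1, and 1 < 25 ✓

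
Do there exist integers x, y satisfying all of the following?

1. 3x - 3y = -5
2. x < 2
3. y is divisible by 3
No

Even the single constraint (3x - 3y = -5) is infeasible over the integers.

  - 3x - 3y = -5: every term on the left is divisible by 3, so the LHS ≡ 0 (mod 3), but the RHS -5 is not — no integer solution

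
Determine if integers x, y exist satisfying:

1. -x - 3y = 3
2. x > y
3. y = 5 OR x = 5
No

The full constraint system is jointly infeasible over the integers. Each constraint and what it forces:

  - -x - 3y = 3: is a linear equation tying the variables together
  - x > y: bounds one variable relative to another variable
  - y = 5 OR x = 5: forces a choice: either y = 5 or x = 5

Split on the disjunction (y = 5 OR x = 5):
  • If y = 5: the equation forces x = -18, giving (y, x) = (5, -18), which violates x > y.
  • If x = 5: with x = 5, every remaining term of the linear equation is divisible by 3, so the left side is ≡ 0 (mod 3); but the right side 8 ≡ 2 (mod 3). No integers can satisfy it.
Both branches are infeasible, so the system has no integer solution.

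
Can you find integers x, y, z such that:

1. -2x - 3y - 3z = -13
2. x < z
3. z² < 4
Yes

Take x = -1, y = 5, z = 0. Substituting into each constraint:
  (1) -2(-1) - 3(5) - 3(0) = -13 ✓
  (2) -1 < 0 ✓
  (3) z² = (0)² = 0, and 0 < 4 ✓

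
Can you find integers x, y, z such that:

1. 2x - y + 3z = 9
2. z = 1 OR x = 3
Yes

Take x = 3, y = 0, z = 1. Substituting into each constraint:
  (1) 2(3) + 0 + 3(1) = 9 ✓
  (2) z = 1, target 1 ✓ (first branch holds)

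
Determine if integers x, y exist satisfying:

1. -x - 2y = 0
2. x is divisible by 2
Yes

Take x = 0, y = 0. Substituting into each constraint:
  (1) 0 - 2(0) = 0 ✓
  (2) 0 = 2 × 0, remainder 0 ✓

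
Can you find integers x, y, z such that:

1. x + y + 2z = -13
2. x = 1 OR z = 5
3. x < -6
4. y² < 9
Yes

Take x = -23, y = 0, z = 5. Substituting into each constraint:
  (1) (-23) + 0 + 2(5) = -13 ✓
  (2) z = 5, target 5 ✓ (second branch holds)
  (3) -23 < -6 ✓
  (4) y² = (0)² = 0, and 0 < 9 ✓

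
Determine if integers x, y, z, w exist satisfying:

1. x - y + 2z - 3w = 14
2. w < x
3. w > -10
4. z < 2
Yes

Take x = 0, y = -9, z = 1, w = -1. Substituting into each constraint:
  (1) 0 + 9 + 2(1) - 3(-1) = 14 ✓
  (2) -1 < 0 ✓
  (3) -1 > -10 ✓
  (4) 1 < 2 ✓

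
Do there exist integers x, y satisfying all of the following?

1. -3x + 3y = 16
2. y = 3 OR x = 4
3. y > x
No

Even the single constraint (-3x + 3y = 16) is infeasible over the integers.

  - -3x + 3y = 16: every term on the left is divisible by 3, so the LHS ≡ 0 (mod 3), but the RHS 16 is not — no integer solution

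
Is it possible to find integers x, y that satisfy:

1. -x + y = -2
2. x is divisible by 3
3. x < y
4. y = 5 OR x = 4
No

A contradictory subset is {-x + y = -2, x < y}. No integer assignment can satisfy these jointly:

  - -x + y = -2: is a linear equation tying the variables together
  - x < y: bounds one variable relative to another variable

From the equation, x − y = 2, i.e. y − x = -2; but y > x requires y − x ≥ 1. Contradiction.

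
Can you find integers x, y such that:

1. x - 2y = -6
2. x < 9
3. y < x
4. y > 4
Yes

Take x = 8, y = 7. Substituting into each constraint:
  (1) 8 - 2(7) = -6 ✓
  (2) 8 < 9 ✓
  (3) 7 < 8 ✓
  (4) 7 > 4 ✓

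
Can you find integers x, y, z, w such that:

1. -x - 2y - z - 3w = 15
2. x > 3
Yes

Take x = 4, y = -10, z = 1, w = 0. Substituting into each constraint:
  (1) (-4) - 2(-10) + (-1) - 3(0) = 15 ✓
  (2) 4 > 3 ✓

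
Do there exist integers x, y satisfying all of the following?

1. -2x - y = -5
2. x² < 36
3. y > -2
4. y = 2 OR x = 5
No

A contradictory subset is {-2x - y = -5, y > -2, y = 2 OR x = 5}. No integer assignment can satisfy these jointly:

  - -2x - y = -5: is a linear equation tying the variables together
  - y > -2: bounds one variable relative to a constant
  - y = 2 OR x = 5: forces a choice: either y = 2 or x = 5

Split on the disjunction (y = 2 OR x = 5):
  • If y = 2: with y = 2, every remaining term of the linear equation is divisible by 2, so the left side is ≡ 0 (mod 2); but the right side -3 ≡ 1 (mod 2). No integers can satisfy it.
  • If x = 5: the equation forces y = -5, which contradicts the bound y ≥ -1.
Both branches are infeasible, so the system has no integer solution.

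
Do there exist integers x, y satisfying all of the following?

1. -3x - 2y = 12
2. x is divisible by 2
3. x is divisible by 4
Yes

Take x = 0, y = -6. Substituting into each constraint:
  (1) -3(0) - 2(-6) = 12 ✓
  (2) 0 = 2 × 0, remainder 0 ✓
  (3) 0 = 4 × 0, remainder 0 ✓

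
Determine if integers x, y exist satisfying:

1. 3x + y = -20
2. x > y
Yes

Take x = 0, y = -20. Substituting into each constraint:
  (1) 3(0) + (-20) = -20 ✓
  (2) 0 > -20 ✓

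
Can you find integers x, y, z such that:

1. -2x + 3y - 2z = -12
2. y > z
Yes

Take x = 7, y = 0, z = -1. Substituting into each constraint:
  (1) -2(7) + 3(0) - 2(-1) = -12 ✓
  (2) 0 > -1 ✓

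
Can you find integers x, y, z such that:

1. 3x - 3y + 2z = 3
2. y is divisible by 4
Yes

Take x = 1, y = 0, z = 0. Substituting into each constraint:
  (1) 3(1) - 3(0) + 2(0) = 3 ✓
  (2) 0 = 4 × 0, remainder 0 ✓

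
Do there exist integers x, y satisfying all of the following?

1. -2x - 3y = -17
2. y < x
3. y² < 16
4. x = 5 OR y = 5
No

A contradictory subset is {-2x - 3y = -17, y < x, x = 5 OR y = 5}. No integer assignment can satisfy these jointly:

  - -2x - 3y = -17: is a linear equation tying the variables together
  - y < x: bounds one variable relative to another variable
  - x = 5 OR y = 5: forces a choice: either x = 5 or y = 5

Split on the disjunction (x = 5 OR y = 5):
  • If x = 5: with x = 5, every remaining term of the linear equation is divisible by 3, so the left side is ≡ 0 (mod 3); but the right side -7 ≡ 2 (mod 3). No integers can satisfy it.
  • If y = 5: the equation forces x = 1, giving (y, x) = (5, 1), which violates x > y.
Both branches are infeasible, so the system has no integer solution.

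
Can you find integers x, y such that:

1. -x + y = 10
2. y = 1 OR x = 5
Yes

Take x = 5, y = 15. Substituting into each constraint:
  (1) (-5) + 15 = 10 ✓
  (2) x = 5, target 5 ✓ (second branch holds)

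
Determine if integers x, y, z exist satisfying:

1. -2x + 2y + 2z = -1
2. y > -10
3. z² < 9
No

Even the single constraint (-2x + 2y + 2z = -1) is infeasible over the integers.

  - -2x + 2y + 2z = -1: every term on the left is divisible by 2, so the LHS ≡ 0 (mod 2), but the RHS -1 is not — no integer solution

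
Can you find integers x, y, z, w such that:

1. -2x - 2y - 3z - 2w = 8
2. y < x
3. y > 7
Yes

Take x = 9, y = 8, z = 0, w = -21. Substituting into each constraint:
  (1) -2(9) - 2(8) - 3(0) - 2(-21) = 8 ✓
  (2) 8 < 9 ✓
  (3) 8 > 7 ✓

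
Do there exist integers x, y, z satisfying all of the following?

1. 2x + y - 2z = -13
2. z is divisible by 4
Yes

Take x = -7, y = 1, z = 0. Substituting into each constraint:
  (1) 2(-7) + 1 - 2(0) = -13 ✓
  (2) 0 = 4 × 0, remainder 0 ✓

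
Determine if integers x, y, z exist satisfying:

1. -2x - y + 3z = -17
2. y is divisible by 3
Yes

Take x = 1, y = 0, z = -5. Substituting into each constraint:
  (1) -2(1) + 0 + 3(-5) = -17 ✓
  (2) 0 = 3 × 0, remainder 0 ✓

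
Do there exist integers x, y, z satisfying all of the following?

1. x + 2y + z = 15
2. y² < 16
Yes

Take x = 0, y = 0, z = 15. Substituting into each constraint:
  (1) 0 + 2(0) + 15 = 15 ✓
  (2) y² = (0)² = 0, and 0 < 16 ✓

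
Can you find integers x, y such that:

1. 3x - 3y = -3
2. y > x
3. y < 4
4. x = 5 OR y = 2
Yes

Take x = 1, y = 2. Substituting into each constraint:
  (1) 3(1) - 3(2) = -3 ✓
  (2) 2 > 1 ✓
  (3) 2 < 4 ✓
  (4) y = 2, target 2 ✓ (second branch holds)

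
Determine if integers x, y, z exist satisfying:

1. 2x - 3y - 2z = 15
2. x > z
Yes

Take x = 0, y = -3, z = -3. Substituting into each constraint:
  (1) 2(0) - 3(-3) - 2(-3) = 15 ✓
  (2) 0 > -3 ✓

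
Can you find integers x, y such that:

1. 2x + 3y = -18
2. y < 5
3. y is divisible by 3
Yes

Take x = -9, y = 0. Substituting into each constraint:
  (1) 2(-9) + 3(0) = -18 ✓
  (2) 0 < 5 ✓
  (3) 0 = 3 × 0, remainder 0 ✓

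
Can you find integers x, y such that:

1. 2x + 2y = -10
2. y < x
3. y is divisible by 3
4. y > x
No

A contradictory subset is {y < x, y > x}. No integer assignment can satisfy these jointly:

  - y < x: bounds one variable relative to another variable
  - y > x: bounds one variable relative to another variable

Direct contradiction: x > y and y > x cannot both hold.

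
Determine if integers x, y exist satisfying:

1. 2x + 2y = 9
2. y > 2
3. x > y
No

Even the single constraint (2x + 2y = 9) is infeasible over the integers.

  - 2x + 2y = 9: every term on the left is divisible by 2, so the LHS ≡ 0 (mod 2), but the RHS 9 is not — no integer solution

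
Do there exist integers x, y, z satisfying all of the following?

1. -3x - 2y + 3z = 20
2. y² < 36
Yes

Take x = -8, y = 2, z = 0. Substituting into each constraint:
  (1) -3(-8) - 2(2) + 3(0) = 20 ✓
  (2) y² = (2)² = 4, and 4 < 36 ✓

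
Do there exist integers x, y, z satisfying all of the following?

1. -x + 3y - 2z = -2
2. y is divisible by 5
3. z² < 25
Yes

Take x = 2, y = 0, z = 0. Substituting into each constraint:
  (1) (-2) + 3(0) - 2(0) = -2 ✓
  (2) 0 = 5 × 0, remainder 0 ✓
  (3) z² = (0)² = 0, and 0 < 25 ✓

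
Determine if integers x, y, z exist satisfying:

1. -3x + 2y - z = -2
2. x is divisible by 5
Yes

Take x = 0, y = -1, z = 0. Substituting into each constraint:
  (1) -3(0) + 2(-1) + 0 = -2 ✓
  (2) 0 = 5 × 0, remainder 0 ✓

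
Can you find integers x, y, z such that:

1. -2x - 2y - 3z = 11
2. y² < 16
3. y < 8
Yes

Take x = 110, y = 0, z = -77. Substituting into each constraint:
  (1) -2(110) - 2(0) - 3(-77) = 11 ✓
  (2) y² = (0)² = 0, and 0 < 16 ✓
  (3) 0 < 8 ✓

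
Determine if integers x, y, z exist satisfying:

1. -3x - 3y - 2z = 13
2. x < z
Yes

Take x = 0, y = -5, z = 1. Substituting into each constraint:
  (1) -3(0) - 3(-5) - 2(1) = 13 ✓
  (2) 0 < 1 ✓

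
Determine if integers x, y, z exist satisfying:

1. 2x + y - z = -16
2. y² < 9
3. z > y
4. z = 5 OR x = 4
Yes

Take x = -6, y = 1, z = 5. Substituting into each constraint:
  (1) 2(-6) + 1 + (-5) = -16 ✓
  (2) y² = (1)² = 1, and 1 < 9 ✓
  (3) 5 > 1 ✓
  (4) z = 5, target 5 ✓ (first branch holds)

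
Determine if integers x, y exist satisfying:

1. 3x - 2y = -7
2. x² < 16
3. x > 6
No

A contradictory subset is {x² < 16, x > 6}. No integer assignment can satisfy these jointly:

  - x² < 16: restricts x to |x| ≤ 3
  - x > 6: bounds one variable relative to a constant

Direct contradiction: the bounds on x require x ≥ 7 and x ≤ 3 simultaneously, which is empty.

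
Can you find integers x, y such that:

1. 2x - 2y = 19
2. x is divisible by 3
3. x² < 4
No

Even the single constraint (2x - 2y = 19) is infeasible over the integers.

  - 2x - 2y = 19: every term on the left is divisible by 2, so the LHS ≡ 0 (mod 2), but the RHS 19 is not — no integer solution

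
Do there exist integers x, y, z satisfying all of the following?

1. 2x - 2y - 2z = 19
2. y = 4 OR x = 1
No

Even the single constraint (2x - 2y - 2z = 19) is infeasible over the integers.

  - 2x - 2y - 2z = 19: every term on the left is divisible by 2, so the LHS ≡ 0 (mod 2), but the RHS 19 is not — no integer solution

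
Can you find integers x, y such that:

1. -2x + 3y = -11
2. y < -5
Yes

Take x = -5, y = -7. Substituting into each constraint:
  (1) -2(-5) + 3(-7) = -11 ✓
  (2) -7 < -5 ✓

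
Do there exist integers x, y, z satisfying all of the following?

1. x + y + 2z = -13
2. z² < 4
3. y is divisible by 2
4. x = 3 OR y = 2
Yes

Take x = -17, y = 2, z = 1. Substituting into each constraint:
  (1) (-17) + 2 + 2(1) = -13 ✓
  (2) z² = (1)² = 1, and 1 < 4 ✓
  (3) 2 = 2 × 1, remainder 0 ✓
  (4) y = 2, target 2 ✓ (second branch holds)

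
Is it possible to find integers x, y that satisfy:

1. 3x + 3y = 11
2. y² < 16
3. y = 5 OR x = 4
No

Even the single constraint (3x + 3y = 11) is infeasible over the integers.

  - 3x + 3y = 11: every term on the left is divisible by 3, so the LHS ≡ 0 (mod 3), but the RHS 11 is not — no integer solution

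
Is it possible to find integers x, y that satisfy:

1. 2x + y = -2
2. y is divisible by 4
Yes

Take x = -1, y = 0. Substituting into each constraint:
  (1) 2(-1) + 0 = -2 ✓
  (2) 0 = 4 × 0, remainder 0 ✓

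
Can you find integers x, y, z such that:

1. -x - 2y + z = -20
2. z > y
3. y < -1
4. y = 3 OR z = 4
Yes

Take x = 28, y = -2, z = 4. Substituting into each constraint:
  (1) (-28) - 2(-2) + 4 = -20 ✓
  (2) 4 > -2 ✓
  (3) -2 < -1 ✓
  (4) z = 4, target 4 ✓ (second branch holds)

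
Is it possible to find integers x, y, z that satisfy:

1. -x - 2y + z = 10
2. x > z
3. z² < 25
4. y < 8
Yes

Take x = 0, y = -6, z = -2. Substituting into each constraint:
  (1) 0 - 2(-6) + (-2) = 10 ✓
  (2) 0 > -2 ✓
  (3) z² = (-2)² = 4, and 4 < 25 ✓
  (4) -6 < 8 ✓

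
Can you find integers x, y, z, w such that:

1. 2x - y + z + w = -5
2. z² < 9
Yes

Take x = -3, y = 0, z = 1, w = 0. Substituting into each constraint:
  (1) 2(-3) + 0 + 1 + 0 = -5 ✓
  (2) z² = (1)² = 1, and 1 < 9 ✓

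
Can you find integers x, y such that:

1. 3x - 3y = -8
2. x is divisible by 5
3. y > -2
No

Even the single constraint (3x - 3y = -8) is infeasible over the integers.

  - 3x - 3y = -8: every term on the left is divisible by 3, so the LHS ≡ 0 (mod 3), but the RHS -8 is not — no integer solution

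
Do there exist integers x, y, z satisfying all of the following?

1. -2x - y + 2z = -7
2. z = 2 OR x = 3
Yes

Take x = 3, y = 1, z = 0. Substituting into each constraint:
  (1) -2(3) + (-1) + 2(0) = -7 ✓
  (2) x = 3, target 3 ✓ (second branch holds)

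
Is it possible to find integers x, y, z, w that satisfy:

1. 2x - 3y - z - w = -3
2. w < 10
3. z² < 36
Yes

Take x = 0, y = 1, z = 0, w = 0. Substituting into each constraint:
  (1) 2(0) - 3(1) + 0 + 0 = -3 ✓
  (2) 0 < 10 ✓
  (3) z² = (0)² = 0, and 0 < 36 ✓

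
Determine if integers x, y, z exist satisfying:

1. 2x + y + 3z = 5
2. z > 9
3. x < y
Yes

Take x = -9, y = -7, z = 10. Substituting into each constraint:
  (1) 2(-9) + (-7) + 3(10) = 5 ✓
  (2) 10 > 9 ✓
  (3) -9 < -7 ✓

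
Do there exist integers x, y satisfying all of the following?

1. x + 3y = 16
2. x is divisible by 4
Yes

Take x = 4, y = 4. Substituting into each constraint:
  (1) 4 + 3(4) = 16 ✓
  (2) 4 = 4 × 1, remainder 0 ✓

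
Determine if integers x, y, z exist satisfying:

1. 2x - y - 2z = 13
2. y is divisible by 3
Yes

Take x = -1, y = -21, z = 3. Substituting into each constraint:
  (1) 2(-1) + 21 - 2(3) = 13 ✓
  (2) -21 = 3 × -7, remainder 0 ✓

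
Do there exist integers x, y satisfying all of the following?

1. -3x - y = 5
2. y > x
Yes

Take x = -2, y = 1. Substituting into each constraint:
  (1) -3(-2) + (-1) = 5 ✓
  (2) 1 > -2 ✓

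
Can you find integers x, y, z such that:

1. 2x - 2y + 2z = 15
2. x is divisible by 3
No

Even the single constraint (2x - 2y + 2z = 15) is infeasible over the integers.

  - 2x - 2y + 2z = 15: every term on the left is divisible by 2, so the LHS ≡ 0 (mod 2), but the RHS 15 is not — no integer solution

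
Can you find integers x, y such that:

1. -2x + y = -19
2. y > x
Yes

Take x = 20, y = 21. Substituting into each constraint:
  (1) -2(20) + 21 = -19 ✓
  (2) 21 > 20 ✓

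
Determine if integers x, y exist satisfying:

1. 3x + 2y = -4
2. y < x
Yes

Take x = 0, y = -2. Substituting into each constraint:
  (1) 3(0) + 2(-2) = -4 ✓
  (2) -2 < 0 ✓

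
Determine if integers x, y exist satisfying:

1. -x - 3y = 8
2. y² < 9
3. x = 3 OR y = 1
Yes

Take x = -11, y = 1. Substituting into each constraint:
  (1) 11 - 3(1) = 8 ✓
  (2) y² = (1)² = 1, and 1 < 9 ✓
  (3) y = 1, target 1 ✓ (second branch holds)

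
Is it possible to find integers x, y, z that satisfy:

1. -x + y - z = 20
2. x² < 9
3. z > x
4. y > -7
Yes

Take x = 0, y = 21, z = 1. Substituting into each constraint:
  (1) 0 + 21 + (-1) = 20 ✓
  (2) x² = (0)² = 0, and 0 < 9 ✓
  (3) 1 > 0 ✓
  (4) 21 > -7 ✓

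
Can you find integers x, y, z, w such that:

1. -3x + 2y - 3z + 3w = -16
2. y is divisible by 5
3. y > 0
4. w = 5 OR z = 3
Yes

Take x = 15, y = 10, z = 2, w = 5. Substituting into each constraint:
  (1) -3(15) + 2(10) - 3(2) + 3(5) = -16 ✓
  (2) 10 = 5 × 2, remainder 0 ✓
  (3) 10 > 0 ✓
  (4) w = 5, target 5 ✓ (first branch holds)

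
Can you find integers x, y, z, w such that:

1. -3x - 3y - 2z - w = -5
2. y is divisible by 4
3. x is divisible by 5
Yes

Take x = 0, y = 0, z = 0, w = 5. Substituting into each constraint:
  (1) -3(0) - 3(0) - 2(0) + (-5) = -5 ✓
  (2) 0 = 4 × 0, remainder 0 ✓
  (3) 0 = 5 × 0, remainder 0 ✓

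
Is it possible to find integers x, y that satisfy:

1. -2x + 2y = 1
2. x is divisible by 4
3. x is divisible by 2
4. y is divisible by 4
No

Even the single constraint (-2x + 2y = 1) is infeasible over the integers.

  - -2x + 2y = 1: every term on the left is divisible by 2, so the LHS ≡ 0 (mod 2), but the RHS 1 is not — no integer solution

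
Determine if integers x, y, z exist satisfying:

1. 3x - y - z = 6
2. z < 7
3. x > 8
Yes

Take x = 9, y = 21, z = 0. Substituting into each constraint:
  (1) 3(9) + (-21) + 0 = 6 ✓
  (2) 0 < 7 ✓
  (3) 9 > 8 ✓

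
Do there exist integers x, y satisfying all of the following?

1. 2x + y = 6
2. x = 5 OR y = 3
Yes

Take x = 5, y = -4. Substituting into each constraint:
  (1) 2(5) + (-4) = 6 ✓
  (2) x = 5, target 5 ✓ (first branch holds)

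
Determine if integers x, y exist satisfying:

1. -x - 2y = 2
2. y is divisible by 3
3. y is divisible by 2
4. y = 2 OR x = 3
No

A contradictory subset is {-x - 2y = 2, y is divisible by 3, y = 2 OR x = 3}. No integer assignment can satisfy these jointly:

  - -x - 2y = 2: is a linear equation tying the variables together
  - y is divisible by 3: restricts y to multiples of 3
  - y = 2 OR x = 3: forces a choice: either y = 2 or x = 3

Split on the disjunction (y = 2 OR x = 3):
  • If y = 2: this contradicts the divisibility constraint — 2 is not a multiple of 3.
  • If x = 3: with x = 3, writing y = 3y', every remaining term of the linear equation is divisible by 6, so the left side is ≡ 0 (mod 6); but the right side 5 ≡ 5 (mod 6). No integers can satisfy it.
Both branches are infeasible, so the system has no integer solution.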